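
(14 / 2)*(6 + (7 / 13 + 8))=1323 / 13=101.77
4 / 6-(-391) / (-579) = -5 / 579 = -0.01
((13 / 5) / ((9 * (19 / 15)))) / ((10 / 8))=52 / 285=0.18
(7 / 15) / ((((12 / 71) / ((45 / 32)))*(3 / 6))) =497 / 64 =7.77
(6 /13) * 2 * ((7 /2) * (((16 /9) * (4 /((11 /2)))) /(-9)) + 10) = 33848 /3861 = 8.77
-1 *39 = -39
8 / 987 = 0.01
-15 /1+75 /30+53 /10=-36 /5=-7.20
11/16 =0.69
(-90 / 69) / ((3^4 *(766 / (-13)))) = 65 / 237843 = 0.00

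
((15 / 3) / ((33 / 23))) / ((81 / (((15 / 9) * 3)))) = 575 / 2673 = 0.22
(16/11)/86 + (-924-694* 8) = -3063140/473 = -6475.98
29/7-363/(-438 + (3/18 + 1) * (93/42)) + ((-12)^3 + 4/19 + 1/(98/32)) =-40090871/23275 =-1722.49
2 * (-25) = -50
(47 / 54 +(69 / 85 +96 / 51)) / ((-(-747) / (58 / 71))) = 0.00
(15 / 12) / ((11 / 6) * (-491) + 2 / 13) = -195 / 140402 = -0.00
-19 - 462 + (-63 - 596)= -1140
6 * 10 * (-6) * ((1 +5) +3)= -3240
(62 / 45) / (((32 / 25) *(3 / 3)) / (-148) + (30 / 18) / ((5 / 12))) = 5735 / 16614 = 0.35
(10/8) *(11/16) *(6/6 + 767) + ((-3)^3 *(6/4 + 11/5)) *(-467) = 473133/10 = 47313.30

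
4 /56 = 1 /14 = 0.07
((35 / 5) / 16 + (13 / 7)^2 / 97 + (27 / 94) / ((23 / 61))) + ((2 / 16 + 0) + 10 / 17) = 2722517193 / 1397534096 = 1.95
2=2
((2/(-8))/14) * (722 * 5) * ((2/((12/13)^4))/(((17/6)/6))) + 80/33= -563422975/1507968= -373.63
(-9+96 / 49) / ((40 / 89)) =-6141 / 392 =-15.67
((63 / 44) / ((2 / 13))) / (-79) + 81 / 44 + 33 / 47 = 72039 / 29704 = 2.43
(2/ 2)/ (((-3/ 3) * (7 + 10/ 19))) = -19/ 143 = -0.13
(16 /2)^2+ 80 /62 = 2024 /31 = 65.29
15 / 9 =5 / 3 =1.67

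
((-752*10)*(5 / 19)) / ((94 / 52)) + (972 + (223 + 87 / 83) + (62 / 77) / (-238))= 1463905297 / 14450051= 101.31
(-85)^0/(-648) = -1/648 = -0.00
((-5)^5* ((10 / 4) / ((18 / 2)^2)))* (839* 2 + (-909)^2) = -12936859375 / 162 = -79857156.64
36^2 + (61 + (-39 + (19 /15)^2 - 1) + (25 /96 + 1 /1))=9503027 /7200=1319.86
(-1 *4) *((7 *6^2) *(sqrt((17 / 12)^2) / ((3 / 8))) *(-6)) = 22848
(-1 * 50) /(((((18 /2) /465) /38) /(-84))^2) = -1359930320000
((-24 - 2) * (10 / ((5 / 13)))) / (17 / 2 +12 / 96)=-78.38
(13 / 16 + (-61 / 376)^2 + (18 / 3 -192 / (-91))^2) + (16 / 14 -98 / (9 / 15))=-335701157089 / 3512203968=-95.58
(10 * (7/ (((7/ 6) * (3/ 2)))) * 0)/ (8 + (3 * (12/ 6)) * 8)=0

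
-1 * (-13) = 13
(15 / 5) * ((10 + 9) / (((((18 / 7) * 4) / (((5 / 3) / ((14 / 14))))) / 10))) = 3325 / 36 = 92.36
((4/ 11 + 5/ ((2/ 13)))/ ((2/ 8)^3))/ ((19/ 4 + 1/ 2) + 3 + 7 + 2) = 30848/ 253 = 121.93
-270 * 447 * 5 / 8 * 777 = -234440325 / 4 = -58610081.25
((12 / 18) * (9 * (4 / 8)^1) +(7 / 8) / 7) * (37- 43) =-18.75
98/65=1.51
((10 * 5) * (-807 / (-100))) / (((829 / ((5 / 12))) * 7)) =1345 / 46424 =0.03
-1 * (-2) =2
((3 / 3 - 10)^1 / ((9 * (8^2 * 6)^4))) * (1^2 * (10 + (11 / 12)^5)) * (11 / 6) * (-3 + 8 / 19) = 1428010969 / 616788090031177728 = 0.00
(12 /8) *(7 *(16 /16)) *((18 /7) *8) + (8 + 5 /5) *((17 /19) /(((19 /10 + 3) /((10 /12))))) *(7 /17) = 28803 /133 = 216.56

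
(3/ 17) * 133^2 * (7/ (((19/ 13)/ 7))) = 1779141/ 17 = 104655.35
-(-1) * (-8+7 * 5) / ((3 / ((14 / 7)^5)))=288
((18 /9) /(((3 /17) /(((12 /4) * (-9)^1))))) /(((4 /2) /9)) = -1377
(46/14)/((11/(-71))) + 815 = 61122/77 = 793.79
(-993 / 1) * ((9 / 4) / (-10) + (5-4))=-30783 / 40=-769.58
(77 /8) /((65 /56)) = 539 /65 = 8.29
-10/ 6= -5/ 3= -1.67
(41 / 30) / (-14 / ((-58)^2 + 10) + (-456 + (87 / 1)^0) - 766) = -9881 / 8827860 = -0.00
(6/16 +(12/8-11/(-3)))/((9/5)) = 665/216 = 3.08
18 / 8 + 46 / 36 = 127 / 36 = 3.53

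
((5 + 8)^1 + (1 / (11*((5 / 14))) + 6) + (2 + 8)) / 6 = 1609 / 330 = 4.88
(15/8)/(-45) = -1/24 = -0.04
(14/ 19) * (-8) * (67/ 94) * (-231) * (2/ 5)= 1733424/ 4465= 388.22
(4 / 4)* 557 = 557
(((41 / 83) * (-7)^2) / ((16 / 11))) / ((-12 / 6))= -22099 / 2656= -8.32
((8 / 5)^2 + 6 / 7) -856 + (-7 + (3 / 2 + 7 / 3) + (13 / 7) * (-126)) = -1144237 / 1050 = -1089.75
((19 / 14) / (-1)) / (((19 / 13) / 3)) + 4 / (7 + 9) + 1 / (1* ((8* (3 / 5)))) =-391 / 168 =-2.33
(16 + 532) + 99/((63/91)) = 691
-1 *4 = -4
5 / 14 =0.36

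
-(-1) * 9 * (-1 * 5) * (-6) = 270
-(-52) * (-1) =-52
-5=-5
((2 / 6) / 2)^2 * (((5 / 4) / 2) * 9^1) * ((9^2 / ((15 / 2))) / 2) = 27 / 32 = 0.84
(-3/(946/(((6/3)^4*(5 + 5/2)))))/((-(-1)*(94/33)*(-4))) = 135/4042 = 0.03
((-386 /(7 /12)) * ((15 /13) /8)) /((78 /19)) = -55005 /2366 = -23.25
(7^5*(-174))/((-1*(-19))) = -2924418/19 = -153916.74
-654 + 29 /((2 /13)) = -931 /2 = -465.50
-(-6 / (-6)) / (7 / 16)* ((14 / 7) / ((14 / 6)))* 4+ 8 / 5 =-6.24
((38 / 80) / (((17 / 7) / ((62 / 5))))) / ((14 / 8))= 1.39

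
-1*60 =-60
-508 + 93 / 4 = -1939 / 4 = -484.75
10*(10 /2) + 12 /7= 362 /7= 51.71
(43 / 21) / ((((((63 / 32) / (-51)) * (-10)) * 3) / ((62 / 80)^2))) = 702491 / 661500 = 1.06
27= 27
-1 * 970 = -970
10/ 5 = 2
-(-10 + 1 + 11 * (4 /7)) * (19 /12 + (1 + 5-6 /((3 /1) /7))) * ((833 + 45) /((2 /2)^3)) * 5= -458755 /6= -76459.17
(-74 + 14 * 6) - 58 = -48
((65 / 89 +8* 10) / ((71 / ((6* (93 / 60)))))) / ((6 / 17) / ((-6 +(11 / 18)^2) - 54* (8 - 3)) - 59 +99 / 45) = -1014436088955 / 5449058265352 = -0.19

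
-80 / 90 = -8 / 9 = -0.89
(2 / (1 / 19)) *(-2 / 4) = -19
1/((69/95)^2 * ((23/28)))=252700/109503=2.31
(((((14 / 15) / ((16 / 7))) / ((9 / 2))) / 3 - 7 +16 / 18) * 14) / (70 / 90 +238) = -9851 / 27630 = -0.36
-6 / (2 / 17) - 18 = -69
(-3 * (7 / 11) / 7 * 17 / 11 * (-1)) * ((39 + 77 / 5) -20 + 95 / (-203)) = 159681 / 11165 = 14.30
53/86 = 0.62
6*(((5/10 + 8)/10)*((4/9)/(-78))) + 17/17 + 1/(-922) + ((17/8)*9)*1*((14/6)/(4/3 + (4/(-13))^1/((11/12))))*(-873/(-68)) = 575.21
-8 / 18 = -4 / 9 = -0.44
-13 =-13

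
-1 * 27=-27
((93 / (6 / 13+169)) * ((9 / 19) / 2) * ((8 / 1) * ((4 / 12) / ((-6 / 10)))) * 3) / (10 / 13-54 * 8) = 471510 / 117325171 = 0.00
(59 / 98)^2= 3481 / 9604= 0.36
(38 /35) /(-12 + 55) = 38 /1505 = 0.03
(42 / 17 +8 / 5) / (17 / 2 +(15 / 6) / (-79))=27334 / 56865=0.48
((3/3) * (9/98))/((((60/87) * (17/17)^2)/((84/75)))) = 261/1750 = 0.15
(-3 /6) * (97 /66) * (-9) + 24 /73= 22299 /3212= 6.94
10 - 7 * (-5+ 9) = -18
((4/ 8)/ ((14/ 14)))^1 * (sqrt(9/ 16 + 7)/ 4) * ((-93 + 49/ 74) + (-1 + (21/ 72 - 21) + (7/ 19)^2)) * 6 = -401676451/ 1709696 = -234.94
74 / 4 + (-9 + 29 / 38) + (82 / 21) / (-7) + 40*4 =473987 / 2793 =169.71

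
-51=-51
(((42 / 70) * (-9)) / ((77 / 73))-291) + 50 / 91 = -1479328 / 5005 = -295.57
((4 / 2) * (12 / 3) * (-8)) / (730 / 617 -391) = 39488 / 240517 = 0.16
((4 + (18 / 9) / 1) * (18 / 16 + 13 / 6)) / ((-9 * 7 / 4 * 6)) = -79 / 378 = -0.21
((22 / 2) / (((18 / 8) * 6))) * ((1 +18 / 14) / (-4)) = -88 / 189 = -0.47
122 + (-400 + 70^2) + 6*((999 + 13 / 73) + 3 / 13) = 10076912 / 949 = 10618.45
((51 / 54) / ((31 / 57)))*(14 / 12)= 2261 / 1116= 2.03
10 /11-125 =-1365 /11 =-124.09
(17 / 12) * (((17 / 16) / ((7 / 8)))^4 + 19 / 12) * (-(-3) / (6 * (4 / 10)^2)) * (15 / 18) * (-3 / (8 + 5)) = -920207875 / 287659008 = -3.20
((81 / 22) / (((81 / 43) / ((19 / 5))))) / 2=817 / 220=3.71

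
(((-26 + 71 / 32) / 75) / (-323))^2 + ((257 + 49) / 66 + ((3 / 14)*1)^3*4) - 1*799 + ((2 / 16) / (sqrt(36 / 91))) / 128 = -794.32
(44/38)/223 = 22/4237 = 0.01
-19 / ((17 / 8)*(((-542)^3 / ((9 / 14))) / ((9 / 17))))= 0.00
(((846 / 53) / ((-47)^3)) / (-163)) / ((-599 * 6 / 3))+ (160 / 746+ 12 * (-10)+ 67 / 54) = -27294242539442999 / 230244149660958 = -118.54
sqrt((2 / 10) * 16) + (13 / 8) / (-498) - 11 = -9.21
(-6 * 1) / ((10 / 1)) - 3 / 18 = -23 / 30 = -0.77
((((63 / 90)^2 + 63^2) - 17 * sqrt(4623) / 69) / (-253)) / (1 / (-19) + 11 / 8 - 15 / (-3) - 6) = -307838 / 6325 + 2584 * sqrt(4623) / 855393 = -48.46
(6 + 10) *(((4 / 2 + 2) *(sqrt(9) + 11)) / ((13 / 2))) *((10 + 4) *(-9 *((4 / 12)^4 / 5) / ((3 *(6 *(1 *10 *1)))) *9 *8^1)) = -50176 / 2925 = -17.15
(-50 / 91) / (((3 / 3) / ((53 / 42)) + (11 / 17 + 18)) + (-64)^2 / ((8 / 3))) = -45050 / 127532041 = -0.00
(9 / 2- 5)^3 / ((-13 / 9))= 9 / 104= 0.09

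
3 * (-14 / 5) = -42 / 5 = -8.40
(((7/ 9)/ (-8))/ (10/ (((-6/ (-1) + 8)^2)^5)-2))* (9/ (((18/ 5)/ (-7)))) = -2214605952160/ 2603291894739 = -0.85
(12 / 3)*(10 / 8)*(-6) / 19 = -30 / 19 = -1.58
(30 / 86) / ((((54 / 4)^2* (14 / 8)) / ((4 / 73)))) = 320 / 5339439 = 0.00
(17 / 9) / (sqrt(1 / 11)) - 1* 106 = -106 +17* sqrt(11) / 9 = -99.74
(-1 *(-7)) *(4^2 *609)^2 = 664618752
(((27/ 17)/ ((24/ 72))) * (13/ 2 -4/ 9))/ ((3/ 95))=31065/ 34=913.68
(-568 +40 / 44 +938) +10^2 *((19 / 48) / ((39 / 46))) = 1074895 / 2574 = 417.60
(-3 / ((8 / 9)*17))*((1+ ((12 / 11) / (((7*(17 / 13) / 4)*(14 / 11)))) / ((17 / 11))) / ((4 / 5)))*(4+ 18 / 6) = -2375055 / 1100512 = -2.16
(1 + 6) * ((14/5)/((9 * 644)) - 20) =-289793/2070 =-140.00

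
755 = 755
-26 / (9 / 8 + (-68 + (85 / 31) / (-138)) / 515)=-26.19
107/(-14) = -107/14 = -7.64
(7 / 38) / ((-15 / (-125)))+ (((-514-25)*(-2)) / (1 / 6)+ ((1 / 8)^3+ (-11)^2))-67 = 190382905 / 29184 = 6523.54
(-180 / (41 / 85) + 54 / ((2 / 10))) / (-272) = 2115 / 5576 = 0.38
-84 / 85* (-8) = 672 / 85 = 7.91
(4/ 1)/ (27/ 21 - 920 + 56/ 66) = -924/ 212027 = -0.00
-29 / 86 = -0.34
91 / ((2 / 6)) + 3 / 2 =549 / 2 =274.50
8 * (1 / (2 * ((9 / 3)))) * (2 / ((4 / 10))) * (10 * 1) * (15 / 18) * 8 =4000 / 9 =444.44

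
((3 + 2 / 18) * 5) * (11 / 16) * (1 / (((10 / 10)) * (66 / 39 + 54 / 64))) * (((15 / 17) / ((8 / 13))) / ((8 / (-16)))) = -130130 / 10761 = -12.09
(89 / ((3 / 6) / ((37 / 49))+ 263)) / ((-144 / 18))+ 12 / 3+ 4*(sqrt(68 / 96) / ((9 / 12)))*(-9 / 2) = 308883 / 78044-2*sqrt(102) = -16.24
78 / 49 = 1.59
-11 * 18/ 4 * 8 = -396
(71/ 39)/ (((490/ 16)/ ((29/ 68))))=4118/ 162435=0.03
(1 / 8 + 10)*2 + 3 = 93 / 4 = 23.25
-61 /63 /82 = -61 /5166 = -0.01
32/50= 16/25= 0.64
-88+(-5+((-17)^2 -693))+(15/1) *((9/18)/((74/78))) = -36193/74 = -489.09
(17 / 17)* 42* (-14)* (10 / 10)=-588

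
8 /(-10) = -4 /5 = -0.80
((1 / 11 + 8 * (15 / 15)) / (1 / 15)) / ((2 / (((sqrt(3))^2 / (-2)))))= -4005 / 44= -91.02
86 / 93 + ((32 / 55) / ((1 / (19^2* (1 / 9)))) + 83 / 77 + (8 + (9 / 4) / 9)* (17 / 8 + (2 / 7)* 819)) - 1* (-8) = 6810527863 / 3437280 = 1981.37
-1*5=-5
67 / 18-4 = -5 / 18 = -0.28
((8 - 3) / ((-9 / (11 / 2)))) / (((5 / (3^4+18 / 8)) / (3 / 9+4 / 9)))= -2849 / 72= -39.57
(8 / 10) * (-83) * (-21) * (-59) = -411348 / 5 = -82269.60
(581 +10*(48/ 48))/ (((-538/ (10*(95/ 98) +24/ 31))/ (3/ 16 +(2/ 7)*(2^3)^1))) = -2603105007/ 91528864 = -28.44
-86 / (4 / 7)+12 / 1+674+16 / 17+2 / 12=27367 / 51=536.61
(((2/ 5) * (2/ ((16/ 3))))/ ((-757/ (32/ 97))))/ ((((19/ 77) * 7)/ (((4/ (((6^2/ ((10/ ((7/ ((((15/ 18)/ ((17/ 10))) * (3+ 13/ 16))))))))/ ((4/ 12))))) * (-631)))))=0.00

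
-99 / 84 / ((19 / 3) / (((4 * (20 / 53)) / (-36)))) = 55 / 7049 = 0.01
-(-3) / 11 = 3 / 11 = 0.27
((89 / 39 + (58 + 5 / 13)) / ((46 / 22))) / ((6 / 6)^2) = 2002 / 69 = 29.01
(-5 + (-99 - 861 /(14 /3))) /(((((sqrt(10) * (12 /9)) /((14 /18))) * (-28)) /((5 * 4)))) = 577 * sqrt(10) /48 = 38.01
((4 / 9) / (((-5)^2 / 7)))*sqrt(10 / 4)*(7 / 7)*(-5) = -14*sqrt(10) / 45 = -0.98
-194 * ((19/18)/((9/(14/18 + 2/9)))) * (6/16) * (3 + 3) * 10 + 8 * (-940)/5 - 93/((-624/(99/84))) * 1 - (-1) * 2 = -105553705/52416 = -2013.77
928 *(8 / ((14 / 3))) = 11136 / 7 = 1590.86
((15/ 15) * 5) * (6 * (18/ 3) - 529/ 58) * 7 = 54565/ 58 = 940.78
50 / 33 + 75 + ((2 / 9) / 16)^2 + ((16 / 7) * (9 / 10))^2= 5640545891 / 69854400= 80.75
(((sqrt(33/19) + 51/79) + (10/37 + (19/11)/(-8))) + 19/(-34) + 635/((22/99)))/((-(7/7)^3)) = -12495915895/4372808 - sqrt(627)/19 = -2858.96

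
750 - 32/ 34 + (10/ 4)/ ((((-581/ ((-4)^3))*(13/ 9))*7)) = 673283794/ 898807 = 749.09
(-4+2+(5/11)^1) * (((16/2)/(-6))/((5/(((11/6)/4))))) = 17/90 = 0.19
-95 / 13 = -7.31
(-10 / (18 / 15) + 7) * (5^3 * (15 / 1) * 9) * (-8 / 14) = 90000 / 7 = 12857.14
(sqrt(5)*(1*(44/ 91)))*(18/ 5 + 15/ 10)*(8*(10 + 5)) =26928*sqrt(5)/ 91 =661.68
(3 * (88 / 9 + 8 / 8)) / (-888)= -0.04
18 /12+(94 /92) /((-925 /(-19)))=32359 /21275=1.52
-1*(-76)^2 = -5776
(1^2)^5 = 1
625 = 625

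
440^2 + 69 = 193669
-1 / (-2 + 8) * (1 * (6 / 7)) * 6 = -6 / 7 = -0.86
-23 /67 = -0.34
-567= -567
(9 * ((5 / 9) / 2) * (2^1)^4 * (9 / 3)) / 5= 24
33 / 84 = 11 / 28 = 0.39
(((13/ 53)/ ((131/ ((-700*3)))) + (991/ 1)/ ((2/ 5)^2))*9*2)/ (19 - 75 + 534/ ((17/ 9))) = 26301254625/ 53516644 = 491.46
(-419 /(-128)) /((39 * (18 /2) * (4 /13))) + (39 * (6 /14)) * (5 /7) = 8107571 /677376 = 11.97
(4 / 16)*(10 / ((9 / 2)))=5 / 9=0.56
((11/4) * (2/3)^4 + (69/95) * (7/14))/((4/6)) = 13949/10260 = 1.36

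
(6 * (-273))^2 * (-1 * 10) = -26830440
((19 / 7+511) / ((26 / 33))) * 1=59334 / 91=652.02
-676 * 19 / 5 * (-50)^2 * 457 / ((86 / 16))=-23478832000 / 43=-546019348.84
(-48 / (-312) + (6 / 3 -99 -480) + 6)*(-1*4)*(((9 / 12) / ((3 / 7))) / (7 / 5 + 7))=37105 / 78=475.71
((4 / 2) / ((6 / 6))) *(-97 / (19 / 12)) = -2328 / 19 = -122.53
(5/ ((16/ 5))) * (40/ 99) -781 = -154513/ 198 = -780.37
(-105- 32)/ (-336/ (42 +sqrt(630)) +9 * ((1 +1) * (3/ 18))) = 1096 * sqrt(70)/ 305 +2329/ 61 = 68.25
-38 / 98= -19 / 49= -0.39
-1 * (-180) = 180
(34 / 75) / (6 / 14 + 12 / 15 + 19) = 119 / 5310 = 0.02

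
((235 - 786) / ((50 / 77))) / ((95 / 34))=-303.69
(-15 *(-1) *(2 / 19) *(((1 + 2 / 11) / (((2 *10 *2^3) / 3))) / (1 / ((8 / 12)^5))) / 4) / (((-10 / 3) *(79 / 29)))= -377 / 2971980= -0.00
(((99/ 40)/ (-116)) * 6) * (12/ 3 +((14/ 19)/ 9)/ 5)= -56661/ 110200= -0.51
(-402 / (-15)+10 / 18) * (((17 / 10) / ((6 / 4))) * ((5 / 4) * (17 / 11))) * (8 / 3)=711518 / 4455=159.71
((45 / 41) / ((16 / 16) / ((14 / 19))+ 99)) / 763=0.00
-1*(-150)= 150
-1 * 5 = -5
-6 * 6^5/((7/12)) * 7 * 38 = -21275136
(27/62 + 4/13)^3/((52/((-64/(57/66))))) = -9456559156/16166354269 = -0.58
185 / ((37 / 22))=110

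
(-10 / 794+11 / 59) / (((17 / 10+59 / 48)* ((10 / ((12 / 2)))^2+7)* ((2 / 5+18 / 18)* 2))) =2748600 / 1267910413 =0.00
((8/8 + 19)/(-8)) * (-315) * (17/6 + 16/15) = 12285/4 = 3071.25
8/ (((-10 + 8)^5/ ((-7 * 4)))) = 7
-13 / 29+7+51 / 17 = 277 / 29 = 9.55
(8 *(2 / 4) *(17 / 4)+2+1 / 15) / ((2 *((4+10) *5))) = 143 / 1050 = 0.14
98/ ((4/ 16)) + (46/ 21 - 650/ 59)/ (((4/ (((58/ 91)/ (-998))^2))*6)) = 3004432863813337/ 7664369553477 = 392.00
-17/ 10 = -1.70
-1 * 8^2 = -64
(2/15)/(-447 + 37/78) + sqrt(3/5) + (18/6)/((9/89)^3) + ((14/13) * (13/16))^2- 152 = sqrt(15)/5 + 7447487570051/2708303040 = 2750.65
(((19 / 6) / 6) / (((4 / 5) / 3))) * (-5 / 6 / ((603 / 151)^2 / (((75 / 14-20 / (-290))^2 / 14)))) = -52562558744275 / 241661359795968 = -0.22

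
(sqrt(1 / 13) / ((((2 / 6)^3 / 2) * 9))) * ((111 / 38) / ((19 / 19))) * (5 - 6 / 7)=9657 * sqrt(13) / 1729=20.14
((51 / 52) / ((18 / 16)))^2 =1156 / 1521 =0.76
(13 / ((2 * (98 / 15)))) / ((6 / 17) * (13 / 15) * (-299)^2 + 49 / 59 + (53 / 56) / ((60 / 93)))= 521560 / 14337024289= 0.00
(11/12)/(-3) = -11/36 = -0.31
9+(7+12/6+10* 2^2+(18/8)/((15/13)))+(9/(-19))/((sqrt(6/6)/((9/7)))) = 157847/2660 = 59.34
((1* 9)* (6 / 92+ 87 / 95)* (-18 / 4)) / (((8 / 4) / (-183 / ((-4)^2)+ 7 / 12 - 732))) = 4127262093 / 279680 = 14757.09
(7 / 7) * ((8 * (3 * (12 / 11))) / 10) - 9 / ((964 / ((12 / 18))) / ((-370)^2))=-11259546 / 13255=-849.46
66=66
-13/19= -0.68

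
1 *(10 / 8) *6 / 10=3 / 4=0.75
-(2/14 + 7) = -50/7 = -7.14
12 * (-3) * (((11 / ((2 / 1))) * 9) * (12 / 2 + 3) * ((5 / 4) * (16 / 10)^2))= -256608 / 5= -51321.60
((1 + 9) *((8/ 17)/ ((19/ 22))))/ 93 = 1760/ 30039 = 0.06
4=4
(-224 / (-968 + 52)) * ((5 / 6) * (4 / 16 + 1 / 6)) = 175 / 2061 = 0.08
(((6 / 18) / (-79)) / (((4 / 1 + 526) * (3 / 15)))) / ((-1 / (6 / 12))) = 1 / 50244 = 0.00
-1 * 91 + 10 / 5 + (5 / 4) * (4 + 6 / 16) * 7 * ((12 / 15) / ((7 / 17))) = -117 / 8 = -14.62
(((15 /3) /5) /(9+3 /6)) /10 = 1 /95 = 0.01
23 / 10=2.30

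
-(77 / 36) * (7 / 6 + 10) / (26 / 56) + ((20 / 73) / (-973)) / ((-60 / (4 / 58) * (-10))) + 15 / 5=-350245064669 / 7230041910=-48.44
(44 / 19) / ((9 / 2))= 88 / 171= 0.51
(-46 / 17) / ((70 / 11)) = -253 / 595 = -0.43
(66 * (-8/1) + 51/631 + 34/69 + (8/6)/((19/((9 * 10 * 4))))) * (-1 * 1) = 415410041/827241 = 502.16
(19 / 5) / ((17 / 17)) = 19 / 5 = 3.80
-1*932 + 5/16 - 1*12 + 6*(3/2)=-14955/16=-934.69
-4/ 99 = -0.04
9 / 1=9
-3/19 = -0.16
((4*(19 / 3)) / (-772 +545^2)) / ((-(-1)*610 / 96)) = 1216 / 90357165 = 0.00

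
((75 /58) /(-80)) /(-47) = 15 /43616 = 0.00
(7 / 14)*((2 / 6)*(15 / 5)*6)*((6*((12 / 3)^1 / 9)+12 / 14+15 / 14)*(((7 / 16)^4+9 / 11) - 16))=-2107193493 / 10092544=-208.79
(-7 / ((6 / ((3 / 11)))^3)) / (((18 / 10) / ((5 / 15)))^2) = -175 / 7762392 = -0.00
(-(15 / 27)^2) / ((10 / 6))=-5 / 27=-0.19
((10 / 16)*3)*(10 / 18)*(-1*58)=-60.42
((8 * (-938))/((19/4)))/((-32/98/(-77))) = -7078148/19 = -372534.11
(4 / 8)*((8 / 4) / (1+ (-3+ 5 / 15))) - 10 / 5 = -13 / 5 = -2.60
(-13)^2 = 169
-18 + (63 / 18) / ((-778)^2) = -21790217 / 1210568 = -18.00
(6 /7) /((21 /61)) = 2.49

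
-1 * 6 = -6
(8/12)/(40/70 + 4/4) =14/33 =0.42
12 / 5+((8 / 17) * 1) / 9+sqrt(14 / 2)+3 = sqrt(7)+4171 / 765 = 8.10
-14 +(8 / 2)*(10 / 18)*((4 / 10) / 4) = -124 / 9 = -13.78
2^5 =32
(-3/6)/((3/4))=-2/3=-0.67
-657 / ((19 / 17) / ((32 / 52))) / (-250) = 44676 / 30875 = 1.45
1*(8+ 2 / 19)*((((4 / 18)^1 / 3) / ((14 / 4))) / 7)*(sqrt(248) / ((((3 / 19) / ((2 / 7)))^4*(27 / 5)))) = 96574720*sqrt(62) / 992436543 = 0.77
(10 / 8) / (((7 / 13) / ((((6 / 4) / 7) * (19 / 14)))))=3705 / 5488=0.68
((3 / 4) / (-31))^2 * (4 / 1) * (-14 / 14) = -9 / 3844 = -0.00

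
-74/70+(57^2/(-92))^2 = 369146867/296240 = 1246.11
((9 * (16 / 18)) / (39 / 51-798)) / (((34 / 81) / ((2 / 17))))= -648 / 230401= -0.00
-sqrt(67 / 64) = -sqrt(67) / 8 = -1.02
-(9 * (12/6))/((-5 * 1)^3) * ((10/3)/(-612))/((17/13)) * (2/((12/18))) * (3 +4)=-91/7225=-0.01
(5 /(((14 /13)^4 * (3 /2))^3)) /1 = 116490425612405 /191341954266624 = 0.61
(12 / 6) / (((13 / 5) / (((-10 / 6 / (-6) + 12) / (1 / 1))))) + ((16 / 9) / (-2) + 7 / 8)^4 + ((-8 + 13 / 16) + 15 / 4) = 161429761 / 26873856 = 6.01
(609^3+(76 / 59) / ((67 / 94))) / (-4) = -892850396281 / 15812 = -56466632.70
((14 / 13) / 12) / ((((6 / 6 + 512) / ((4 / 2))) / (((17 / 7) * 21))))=119 / 6669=0.02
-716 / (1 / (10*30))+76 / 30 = -3221962 / 15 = -214797.47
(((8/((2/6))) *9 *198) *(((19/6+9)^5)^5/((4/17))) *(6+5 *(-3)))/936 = -7160001438283887705419844598689185408720619603091/3041923822132396032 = -2353774077506224071818180000000.00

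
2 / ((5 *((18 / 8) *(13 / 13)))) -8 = -352 / 45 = -7.82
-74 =-74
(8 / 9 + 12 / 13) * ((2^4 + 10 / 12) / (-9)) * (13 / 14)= -5353 / 1701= -3.15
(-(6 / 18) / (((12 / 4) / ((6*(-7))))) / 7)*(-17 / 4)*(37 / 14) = -629 / 84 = -7.49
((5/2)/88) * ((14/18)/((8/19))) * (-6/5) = -133/2112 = -0.06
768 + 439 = 1207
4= 4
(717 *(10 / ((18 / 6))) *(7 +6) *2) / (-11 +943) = 15535 / 233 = 66.67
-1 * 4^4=-256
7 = 7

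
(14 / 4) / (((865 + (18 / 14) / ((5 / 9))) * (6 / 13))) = 3185 / 364272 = 0.01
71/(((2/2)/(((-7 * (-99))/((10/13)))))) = 639639/10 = 63963.90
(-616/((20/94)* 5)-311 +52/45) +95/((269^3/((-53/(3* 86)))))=-334798201178251/376649859150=-888.88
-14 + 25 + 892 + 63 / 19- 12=16992 / 19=894.32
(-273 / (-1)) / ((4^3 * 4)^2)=0.00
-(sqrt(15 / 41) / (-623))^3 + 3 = 15 * sqrt(615) / 406473140927 + 3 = 3.00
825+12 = 837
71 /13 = 5.46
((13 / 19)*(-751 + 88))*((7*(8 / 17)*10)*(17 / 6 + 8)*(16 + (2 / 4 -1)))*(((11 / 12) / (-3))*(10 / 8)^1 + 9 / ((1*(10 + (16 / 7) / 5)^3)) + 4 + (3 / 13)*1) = -1502439959622875 / 155255004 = -9677240.16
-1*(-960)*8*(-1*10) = -76800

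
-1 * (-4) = 4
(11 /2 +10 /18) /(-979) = -109 /17622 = -0.01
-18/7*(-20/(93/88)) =10560/217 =48.66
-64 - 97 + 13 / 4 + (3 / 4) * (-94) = -913 / 4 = -228.25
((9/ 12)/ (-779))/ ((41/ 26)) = -39/ 63878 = -0.00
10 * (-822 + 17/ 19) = -156010/ 19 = -8211.05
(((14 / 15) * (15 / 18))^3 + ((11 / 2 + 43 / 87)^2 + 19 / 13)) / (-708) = -1207099837 / 22571484624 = -0.05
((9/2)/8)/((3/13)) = 39/16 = 2.44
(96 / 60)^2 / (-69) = -64 / 1725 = -0.04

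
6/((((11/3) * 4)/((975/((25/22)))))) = 351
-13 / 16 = -0.81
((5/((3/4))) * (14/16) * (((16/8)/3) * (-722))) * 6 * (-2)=101080/3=33693.33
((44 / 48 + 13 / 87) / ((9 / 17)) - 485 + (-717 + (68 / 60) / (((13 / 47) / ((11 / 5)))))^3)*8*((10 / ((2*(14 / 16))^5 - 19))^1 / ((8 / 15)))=19535104436720710257152 / 949363520625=20577054007.57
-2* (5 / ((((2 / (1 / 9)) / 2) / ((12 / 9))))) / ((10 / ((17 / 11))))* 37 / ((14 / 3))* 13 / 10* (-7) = 16.52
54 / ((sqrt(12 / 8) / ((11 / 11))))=44.09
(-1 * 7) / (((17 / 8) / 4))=-224 / 17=-13.18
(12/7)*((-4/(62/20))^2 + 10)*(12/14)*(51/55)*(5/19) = 2166480/517979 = 4.18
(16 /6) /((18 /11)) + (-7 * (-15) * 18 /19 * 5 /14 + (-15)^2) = 134486 /513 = 262.16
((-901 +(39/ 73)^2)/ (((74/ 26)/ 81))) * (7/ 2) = -17690060934/ 197173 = -89718.48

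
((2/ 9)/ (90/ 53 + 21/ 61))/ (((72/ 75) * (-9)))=-80825/ 6418116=-0.01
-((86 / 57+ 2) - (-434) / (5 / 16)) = -396808 / 285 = -1392.31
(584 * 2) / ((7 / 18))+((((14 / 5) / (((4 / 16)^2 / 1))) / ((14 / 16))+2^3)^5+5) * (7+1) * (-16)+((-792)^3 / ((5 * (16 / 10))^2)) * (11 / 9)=-2036154938021496 / 21875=-93081368595.27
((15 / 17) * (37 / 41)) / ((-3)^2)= 185 / 2091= 0.09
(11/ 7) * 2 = 22/ 7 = 3.14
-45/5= -9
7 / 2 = 3.50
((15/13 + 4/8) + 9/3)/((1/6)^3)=13068/13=1005.23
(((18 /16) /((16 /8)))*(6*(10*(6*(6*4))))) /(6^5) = 5 /8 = 0.62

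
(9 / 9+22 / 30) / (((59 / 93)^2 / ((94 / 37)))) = 7046052 / 643985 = 10.94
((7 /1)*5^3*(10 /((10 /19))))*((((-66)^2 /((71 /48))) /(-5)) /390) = -23173920 /923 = -25107.17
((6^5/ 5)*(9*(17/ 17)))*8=559872/ 5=111974.40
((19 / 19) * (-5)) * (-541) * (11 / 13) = 29755 / 13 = 2288.85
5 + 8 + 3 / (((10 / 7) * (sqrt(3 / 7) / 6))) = 13 + 21 * sqrt(21) / 5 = 32.25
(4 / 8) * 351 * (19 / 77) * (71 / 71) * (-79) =-526851 / 154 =-3421.11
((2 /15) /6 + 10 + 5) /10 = 338 /225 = 1.50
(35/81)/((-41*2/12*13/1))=-0.00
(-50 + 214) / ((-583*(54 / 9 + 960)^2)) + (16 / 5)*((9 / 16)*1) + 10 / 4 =4.30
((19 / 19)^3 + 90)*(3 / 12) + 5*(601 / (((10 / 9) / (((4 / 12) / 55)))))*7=30247 / 220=137.49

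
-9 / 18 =-1 / 2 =-0.50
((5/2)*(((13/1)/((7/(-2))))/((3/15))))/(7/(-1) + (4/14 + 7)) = -325/2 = -162.50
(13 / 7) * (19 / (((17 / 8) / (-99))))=-195624 / 119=-1643.90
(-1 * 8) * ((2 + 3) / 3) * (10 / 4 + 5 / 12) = -350 / 9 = -38.89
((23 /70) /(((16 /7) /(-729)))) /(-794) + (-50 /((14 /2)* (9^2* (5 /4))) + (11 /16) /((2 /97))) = 2406231619 /72031680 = 33.41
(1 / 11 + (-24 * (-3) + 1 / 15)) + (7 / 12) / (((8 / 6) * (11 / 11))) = 191651 / 2640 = 72.60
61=61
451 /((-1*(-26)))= 451 /26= 17.35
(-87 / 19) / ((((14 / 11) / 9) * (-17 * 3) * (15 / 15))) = 2871 / 4522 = 0.63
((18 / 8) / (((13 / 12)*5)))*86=2322 / 65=35.72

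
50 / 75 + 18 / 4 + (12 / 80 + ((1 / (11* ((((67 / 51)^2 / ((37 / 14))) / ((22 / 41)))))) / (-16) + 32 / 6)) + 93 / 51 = 21847270507 / 1752146480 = 12.47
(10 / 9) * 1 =10 / 9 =1.11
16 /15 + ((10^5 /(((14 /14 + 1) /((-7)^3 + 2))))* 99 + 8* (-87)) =-25319260424 /15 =-1687950694.93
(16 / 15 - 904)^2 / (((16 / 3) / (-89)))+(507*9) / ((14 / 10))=-7140981383 / 525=-13601869.30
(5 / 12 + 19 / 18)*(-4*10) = -530 / 9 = -58.89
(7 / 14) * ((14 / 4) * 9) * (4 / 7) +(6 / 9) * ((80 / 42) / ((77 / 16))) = 44939 / 4851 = 9.26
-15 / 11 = -1.36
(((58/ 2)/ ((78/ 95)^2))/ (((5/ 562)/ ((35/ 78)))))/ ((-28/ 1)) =-73544725/ 949104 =-77.49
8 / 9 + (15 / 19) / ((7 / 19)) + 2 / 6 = 212 / 63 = 3.37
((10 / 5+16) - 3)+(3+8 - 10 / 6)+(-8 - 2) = 43 / 3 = 14.33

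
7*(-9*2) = -126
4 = 4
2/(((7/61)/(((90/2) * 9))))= 49410/7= 7058.57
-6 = -6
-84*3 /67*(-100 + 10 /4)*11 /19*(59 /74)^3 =27753891165 /257925076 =107.60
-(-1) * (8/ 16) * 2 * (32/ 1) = 32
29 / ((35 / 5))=29 / 7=4.14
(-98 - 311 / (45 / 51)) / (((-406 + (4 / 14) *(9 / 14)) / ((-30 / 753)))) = -0.04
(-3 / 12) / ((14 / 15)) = -15 / 56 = -0.27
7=7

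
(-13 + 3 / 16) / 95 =-41 / 304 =-0.13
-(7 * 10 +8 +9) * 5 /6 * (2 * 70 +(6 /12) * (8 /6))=-30595 /3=-10198.33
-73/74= -0.99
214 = 214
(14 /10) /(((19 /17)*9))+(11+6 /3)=11234 /855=13.14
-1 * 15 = -15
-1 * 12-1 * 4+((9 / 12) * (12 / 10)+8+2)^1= -51 / 10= -5.10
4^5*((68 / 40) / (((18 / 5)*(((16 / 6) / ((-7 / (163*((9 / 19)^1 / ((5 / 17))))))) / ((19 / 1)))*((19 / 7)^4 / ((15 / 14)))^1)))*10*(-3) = 9604000 / 176529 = 54.40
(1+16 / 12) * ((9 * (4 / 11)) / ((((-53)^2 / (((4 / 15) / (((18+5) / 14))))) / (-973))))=-1525664 / 3553385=-0.43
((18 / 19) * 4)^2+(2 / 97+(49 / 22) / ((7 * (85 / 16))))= 472798902 / 32740895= 14.44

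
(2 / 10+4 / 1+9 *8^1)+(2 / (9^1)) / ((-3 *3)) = 30851 / 405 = 76.18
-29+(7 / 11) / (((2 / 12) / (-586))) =-24931 / 11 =-2266.45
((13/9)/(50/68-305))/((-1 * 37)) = 442/3444885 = 0.00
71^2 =5041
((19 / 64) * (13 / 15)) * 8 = 247 / 120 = 2.06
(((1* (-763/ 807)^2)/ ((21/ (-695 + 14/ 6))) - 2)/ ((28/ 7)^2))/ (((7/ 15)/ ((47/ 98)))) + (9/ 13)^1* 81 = 3767283504637/ 69694062984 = 54.05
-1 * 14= -14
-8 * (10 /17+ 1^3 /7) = -696 /119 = -5.85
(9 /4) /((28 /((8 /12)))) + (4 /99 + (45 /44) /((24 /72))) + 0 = 17531 /5544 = 3.16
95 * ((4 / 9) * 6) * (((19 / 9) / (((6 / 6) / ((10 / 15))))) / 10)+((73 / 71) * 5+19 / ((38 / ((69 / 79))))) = 37465673 / 908658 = 41.23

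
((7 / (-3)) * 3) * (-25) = 175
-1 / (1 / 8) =-8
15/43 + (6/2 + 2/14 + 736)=222587/301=739.49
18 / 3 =6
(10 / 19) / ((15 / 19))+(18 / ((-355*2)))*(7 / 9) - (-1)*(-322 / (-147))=7051 / 2485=2.84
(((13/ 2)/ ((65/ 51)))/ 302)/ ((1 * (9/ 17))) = 289/ 9060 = 0.03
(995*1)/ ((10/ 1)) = 199/ 2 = 99.50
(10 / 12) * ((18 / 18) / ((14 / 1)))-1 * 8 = -667 / 84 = -7.94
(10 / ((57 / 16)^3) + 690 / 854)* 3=3.09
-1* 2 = -2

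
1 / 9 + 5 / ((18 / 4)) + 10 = 101 / 9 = 11.22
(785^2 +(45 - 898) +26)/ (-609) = -87914/ 87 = -1010.51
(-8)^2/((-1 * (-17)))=64/17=3.76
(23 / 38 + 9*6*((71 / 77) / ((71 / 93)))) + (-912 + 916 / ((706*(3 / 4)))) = -2616622963 / 3098634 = -844.44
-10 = -10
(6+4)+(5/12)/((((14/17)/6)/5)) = 705/28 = 25.18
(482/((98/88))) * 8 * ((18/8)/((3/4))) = 508992/49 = 10387.59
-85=-85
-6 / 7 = -0.86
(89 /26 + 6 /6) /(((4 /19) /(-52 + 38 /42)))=-2344505 /2184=-1073.49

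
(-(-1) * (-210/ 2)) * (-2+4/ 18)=560/ 3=186.67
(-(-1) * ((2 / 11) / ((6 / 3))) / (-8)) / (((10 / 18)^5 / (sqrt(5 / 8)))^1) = -59049 * sqrt(10) / 1100000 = -0.17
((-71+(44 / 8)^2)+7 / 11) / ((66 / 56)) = -12355 / 363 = -34.04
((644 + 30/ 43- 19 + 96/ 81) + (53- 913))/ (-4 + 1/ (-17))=4601033/ 80109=57.43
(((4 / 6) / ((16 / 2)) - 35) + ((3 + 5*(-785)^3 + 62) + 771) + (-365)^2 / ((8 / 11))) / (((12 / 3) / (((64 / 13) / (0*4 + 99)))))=-116087958698 / 3861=-30066811.37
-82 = -82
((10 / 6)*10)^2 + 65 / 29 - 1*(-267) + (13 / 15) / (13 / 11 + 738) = 5804408101 / 10610955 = 547.02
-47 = -47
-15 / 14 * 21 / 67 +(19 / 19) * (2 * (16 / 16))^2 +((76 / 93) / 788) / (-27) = 242878951 / 66285378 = 3.66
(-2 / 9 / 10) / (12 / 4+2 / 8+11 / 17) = -68 / 11925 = -0.01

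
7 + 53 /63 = 7.84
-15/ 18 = -5/ 6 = -0.83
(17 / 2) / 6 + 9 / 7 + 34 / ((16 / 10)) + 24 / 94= 24.21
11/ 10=1.10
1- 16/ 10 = -3/ 5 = -0.60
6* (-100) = -600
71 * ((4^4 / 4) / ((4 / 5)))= 5680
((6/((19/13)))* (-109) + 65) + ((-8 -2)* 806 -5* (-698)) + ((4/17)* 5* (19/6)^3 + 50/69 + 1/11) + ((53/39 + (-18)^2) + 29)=-261588927751/57366738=-4559.94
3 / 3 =1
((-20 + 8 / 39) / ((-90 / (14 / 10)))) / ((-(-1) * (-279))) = -2702 / 2448225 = -0.00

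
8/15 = 0.53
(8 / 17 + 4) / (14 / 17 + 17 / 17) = 76 / 31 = 2.45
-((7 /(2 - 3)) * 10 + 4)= 66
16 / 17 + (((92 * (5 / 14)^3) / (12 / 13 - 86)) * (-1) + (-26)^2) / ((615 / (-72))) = -51696650762 / 661031315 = -78.21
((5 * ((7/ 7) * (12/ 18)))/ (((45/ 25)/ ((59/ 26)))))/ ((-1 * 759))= -1475/ 266409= -0.01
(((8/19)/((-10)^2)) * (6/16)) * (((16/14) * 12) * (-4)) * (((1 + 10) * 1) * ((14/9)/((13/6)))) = -0.68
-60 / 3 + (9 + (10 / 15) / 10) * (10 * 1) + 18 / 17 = 3658 / 51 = 71.73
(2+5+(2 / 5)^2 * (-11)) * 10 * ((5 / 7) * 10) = 2620 / 7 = 374.29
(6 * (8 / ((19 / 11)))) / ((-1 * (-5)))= 528 / 95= 5.56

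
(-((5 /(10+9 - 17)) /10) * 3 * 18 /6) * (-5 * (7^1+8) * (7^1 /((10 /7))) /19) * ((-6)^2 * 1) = 59535 /38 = 1566.71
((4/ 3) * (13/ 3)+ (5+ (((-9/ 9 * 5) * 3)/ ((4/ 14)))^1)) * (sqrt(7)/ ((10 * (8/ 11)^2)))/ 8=-2.61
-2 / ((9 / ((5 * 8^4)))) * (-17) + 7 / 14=1392649 / 18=77369.39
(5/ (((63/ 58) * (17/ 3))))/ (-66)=-0.01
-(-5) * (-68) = -340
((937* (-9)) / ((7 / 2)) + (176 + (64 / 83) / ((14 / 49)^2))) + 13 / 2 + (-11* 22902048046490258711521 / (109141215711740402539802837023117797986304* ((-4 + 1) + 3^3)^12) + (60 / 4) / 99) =-2217.33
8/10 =4/5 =0.80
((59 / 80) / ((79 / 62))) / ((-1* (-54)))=1829 / 170640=0.01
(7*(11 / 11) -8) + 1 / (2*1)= -1 / 2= -0.50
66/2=33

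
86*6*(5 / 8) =645 / 2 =322.50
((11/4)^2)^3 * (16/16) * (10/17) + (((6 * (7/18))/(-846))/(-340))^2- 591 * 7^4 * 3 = -101429897644713206707/23828189644800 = -4256718.58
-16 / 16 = -1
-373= -373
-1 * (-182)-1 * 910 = -728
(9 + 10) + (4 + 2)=25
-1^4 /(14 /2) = -1 /7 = -0.14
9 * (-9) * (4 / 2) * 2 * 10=-3240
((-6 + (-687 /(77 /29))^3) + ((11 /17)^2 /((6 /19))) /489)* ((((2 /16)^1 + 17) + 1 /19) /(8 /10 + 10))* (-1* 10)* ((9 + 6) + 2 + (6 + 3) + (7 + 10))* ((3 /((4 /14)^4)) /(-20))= -26349093541547418432716765 /98810268429312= -266663515446.24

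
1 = 1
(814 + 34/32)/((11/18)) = 117369/88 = 1333.74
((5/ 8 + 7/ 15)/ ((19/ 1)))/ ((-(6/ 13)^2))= -22139/ 82080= -0.27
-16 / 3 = -5.33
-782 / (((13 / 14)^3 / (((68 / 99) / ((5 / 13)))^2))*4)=-2480554048 / 3185325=-778.74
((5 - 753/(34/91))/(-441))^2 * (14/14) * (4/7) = 4672132609/393435063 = 11.88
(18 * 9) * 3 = 486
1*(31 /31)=1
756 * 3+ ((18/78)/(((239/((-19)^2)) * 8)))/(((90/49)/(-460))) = 84153265/37284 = 2257.09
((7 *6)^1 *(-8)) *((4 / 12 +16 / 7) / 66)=-13.33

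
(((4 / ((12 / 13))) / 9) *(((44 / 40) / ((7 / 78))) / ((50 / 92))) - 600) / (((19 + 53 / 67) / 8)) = -1243382248 / 5221125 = -238.14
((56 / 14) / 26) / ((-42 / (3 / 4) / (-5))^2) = 25 / 20384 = 0.00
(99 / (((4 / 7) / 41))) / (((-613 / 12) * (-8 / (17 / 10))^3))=418779207 / 313856000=1.33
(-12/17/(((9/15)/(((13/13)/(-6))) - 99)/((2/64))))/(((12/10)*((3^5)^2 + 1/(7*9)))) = 175/57676244352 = 0.00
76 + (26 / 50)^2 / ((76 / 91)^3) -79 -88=-24839406501 / 274360000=-90.54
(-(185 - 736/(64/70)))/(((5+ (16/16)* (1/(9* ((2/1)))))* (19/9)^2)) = 27.52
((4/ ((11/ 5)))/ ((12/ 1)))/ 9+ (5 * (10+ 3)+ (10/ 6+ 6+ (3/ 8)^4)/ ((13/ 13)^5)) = 72.70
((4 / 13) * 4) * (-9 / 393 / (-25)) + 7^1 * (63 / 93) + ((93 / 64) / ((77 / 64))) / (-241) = 116044317516 / 24491992525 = 4.74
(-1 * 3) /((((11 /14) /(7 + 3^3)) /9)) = -12852 /11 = -1168.36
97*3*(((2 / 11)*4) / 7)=2328 / 77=30.23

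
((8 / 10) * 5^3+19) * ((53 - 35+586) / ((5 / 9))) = 646884 / 5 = 129376.80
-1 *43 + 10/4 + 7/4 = -155/4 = -38.75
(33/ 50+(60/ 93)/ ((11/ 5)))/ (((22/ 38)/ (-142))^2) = 59154451306/ 1031525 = 57346.60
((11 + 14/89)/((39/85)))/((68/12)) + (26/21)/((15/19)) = 2135533/364455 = 5.86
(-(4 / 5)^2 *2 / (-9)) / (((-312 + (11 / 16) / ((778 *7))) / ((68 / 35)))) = -27086848 / 30584723625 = -0.00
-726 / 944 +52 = 24181 / 472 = 51.23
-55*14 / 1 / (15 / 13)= -667.33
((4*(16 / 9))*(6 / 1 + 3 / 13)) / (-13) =-576 / 169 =-3.41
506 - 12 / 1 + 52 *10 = 1014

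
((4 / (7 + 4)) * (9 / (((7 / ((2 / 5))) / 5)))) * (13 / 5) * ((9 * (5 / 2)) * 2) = 8424 / 77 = 109.40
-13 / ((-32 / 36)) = 117 / 8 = 14.62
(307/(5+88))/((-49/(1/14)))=-307/63798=-0.00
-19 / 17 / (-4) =19 / 68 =0.28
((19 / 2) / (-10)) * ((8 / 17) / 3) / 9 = -38 / 2295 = -0.02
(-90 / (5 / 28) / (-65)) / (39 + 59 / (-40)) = 4032 / 19513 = 0.21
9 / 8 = 1.12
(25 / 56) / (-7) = -25 / 392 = -0.06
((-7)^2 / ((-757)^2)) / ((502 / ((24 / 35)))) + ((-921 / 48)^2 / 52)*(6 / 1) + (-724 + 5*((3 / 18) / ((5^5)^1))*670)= -244610325750521177 / 359012906304000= -681.34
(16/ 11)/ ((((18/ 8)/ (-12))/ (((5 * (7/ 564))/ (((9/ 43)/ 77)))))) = -674240/ 3807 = -177.11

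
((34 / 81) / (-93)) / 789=-34 / 5943537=-0.00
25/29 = 0.86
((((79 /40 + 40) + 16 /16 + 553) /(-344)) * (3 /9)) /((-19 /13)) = 309907 /784320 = 0.40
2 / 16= 1 / 8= 0.12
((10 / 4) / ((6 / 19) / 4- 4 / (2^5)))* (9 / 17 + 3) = -22800 / 119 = -191.60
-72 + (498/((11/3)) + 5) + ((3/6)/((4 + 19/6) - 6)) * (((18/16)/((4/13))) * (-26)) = 34591/1232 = 28.08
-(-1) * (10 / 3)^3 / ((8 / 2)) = 9.26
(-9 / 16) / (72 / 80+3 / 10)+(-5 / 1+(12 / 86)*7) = -6181 / 1376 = -4.49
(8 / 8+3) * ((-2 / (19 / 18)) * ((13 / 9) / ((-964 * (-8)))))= -13 / 9158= -0.00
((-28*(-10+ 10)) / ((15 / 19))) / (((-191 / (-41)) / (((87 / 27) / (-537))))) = 0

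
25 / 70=5 / 14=0.36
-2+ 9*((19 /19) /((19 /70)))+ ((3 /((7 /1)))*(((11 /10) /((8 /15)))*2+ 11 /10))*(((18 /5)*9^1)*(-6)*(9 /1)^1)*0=592 /19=31.16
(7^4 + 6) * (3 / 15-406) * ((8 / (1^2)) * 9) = -351633816 / 5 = -70326763.20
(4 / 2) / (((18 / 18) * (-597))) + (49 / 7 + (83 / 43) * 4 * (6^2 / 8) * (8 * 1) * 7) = 1952.67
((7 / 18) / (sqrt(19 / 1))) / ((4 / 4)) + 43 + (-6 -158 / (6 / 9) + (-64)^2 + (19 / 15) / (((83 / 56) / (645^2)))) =7 * sqrt(19) / 342 + 29833408 / 83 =359438.74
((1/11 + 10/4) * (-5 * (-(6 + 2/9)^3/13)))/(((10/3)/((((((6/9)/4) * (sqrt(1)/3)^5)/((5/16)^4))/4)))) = 6833569792/5277504375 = 1.29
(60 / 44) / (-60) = -1 / 44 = -0.02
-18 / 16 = -9 / 8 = -1.12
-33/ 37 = -0.89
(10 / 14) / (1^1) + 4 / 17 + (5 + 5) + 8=2255 / 119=18.95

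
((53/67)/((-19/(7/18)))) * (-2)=371/11457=0.03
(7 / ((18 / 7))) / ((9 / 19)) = 931 / 162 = 5.75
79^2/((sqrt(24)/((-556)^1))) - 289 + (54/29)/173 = -867499 * sqrt(6)/3 - 1449859/5017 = -708598.96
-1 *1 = -1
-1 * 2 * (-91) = 182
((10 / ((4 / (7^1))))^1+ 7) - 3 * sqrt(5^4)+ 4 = -93 / 2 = -46.50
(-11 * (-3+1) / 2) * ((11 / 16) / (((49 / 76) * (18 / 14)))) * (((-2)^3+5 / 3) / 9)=-43681 / 6804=-6.42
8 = 8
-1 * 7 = -7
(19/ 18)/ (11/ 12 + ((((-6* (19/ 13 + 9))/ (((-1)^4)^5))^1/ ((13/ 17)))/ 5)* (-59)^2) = -32110/ 1738355667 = -0.00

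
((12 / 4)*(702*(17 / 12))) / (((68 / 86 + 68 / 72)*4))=135837 / 316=429.86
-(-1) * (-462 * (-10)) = 4620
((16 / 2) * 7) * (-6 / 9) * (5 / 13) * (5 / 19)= -2800 / 741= -3.78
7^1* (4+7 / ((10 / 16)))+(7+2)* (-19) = -323 / 5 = -64.60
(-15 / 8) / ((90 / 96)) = -2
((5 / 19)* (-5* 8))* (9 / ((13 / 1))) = -7.29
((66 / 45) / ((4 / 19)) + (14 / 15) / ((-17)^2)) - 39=-92567 / 2890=-32.03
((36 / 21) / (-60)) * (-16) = 16 / 35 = 0.46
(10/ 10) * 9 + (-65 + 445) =389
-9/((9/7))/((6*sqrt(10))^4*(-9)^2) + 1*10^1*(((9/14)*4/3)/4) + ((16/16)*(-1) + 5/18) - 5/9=63568751/73483200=0.87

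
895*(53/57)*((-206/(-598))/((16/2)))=4885805/136344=35.83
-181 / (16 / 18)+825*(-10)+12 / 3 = -8449.62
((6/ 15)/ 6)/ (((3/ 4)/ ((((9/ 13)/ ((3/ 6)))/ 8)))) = 1/ 65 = 0.02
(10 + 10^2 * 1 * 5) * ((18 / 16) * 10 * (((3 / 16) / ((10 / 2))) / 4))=6885 / 128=53.79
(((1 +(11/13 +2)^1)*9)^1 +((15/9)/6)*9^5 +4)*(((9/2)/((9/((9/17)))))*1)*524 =503985951/221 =2280479.42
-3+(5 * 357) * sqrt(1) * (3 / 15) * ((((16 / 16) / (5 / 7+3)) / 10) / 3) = 53 / 260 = 0.20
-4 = -4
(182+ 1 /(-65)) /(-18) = -3943 /390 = -10.11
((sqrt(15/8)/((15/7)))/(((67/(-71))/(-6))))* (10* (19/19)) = 497* sqrt(30)/67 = 40.63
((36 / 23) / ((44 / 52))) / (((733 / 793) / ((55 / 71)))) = 1855620 / 1196989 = 1.55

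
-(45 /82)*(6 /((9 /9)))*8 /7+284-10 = 77558 /287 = 270.24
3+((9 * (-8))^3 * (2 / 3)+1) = -248828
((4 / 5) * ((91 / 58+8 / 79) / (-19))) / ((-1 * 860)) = 7653 / 93587350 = 0.00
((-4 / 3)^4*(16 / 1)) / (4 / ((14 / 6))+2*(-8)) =-3.54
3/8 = 0.38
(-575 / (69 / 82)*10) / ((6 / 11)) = -112750 / 9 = -12527.78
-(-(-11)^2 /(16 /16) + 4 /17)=2053 /17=120.76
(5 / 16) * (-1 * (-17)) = 85 / 16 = 5.31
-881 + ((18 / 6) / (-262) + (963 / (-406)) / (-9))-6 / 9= -70318373 / 79779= -881.41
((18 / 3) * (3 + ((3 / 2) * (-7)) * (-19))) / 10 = 243 / 2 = 121.50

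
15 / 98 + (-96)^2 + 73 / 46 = 10388393 / 1127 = 9217.74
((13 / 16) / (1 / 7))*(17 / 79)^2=26299 / 99856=0.26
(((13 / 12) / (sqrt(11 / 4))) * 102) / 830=221 * sqrt(11) / 9130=0.08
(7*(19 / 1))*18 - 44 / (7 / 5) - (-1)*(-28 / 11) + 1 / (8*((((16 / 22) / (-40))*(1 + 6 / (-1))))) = 1454623 / 616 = 2361.40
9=9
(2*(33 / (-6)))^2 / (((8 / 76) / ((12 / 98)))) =6897 / 49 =140.76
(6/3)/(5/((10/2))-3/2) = -4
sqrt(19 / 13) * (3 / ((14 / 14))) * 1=3.63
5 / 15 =1 / 3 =0.33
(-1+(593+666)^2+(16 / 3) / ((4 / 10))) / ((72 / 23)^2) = 157221445 / 972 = 161750.46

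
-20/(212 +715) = -20/927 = -0.02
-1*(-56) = 56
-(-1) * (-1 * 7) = -7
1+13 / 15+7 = 133 / 15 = 8.87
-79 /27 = -2.93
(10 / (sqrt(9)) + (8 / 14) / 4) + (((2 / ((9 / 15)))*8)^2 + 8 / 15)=225263 / 315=715.12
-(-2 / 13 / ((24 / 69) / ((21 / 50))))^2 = -233289 / 6760000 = -0.03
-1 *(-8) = 8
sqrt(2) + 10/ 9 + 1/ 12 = 43/ 36 + sqrt(2) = 2.61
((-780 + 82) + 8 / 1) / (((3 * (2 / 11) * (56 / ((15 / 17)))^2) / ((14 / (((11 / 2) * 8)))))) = -25875 / 258944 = -0.10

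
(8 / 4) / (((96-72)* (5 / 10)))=1 / 6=0.17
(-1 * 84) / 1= -84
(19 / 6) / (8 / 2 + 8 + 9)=19 / 126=0.15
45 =45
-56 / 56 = -1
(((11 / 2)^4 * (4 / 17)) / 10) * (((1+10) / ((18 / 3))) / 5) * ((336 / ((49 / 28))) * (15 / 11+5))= 9645.84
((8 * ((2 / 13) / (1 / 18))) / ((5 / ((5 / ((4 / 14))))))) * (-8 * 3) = -24192 / 13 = -1860.92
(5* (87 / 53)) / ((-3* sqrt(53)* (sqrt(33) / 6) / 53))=-290* sqrt(1749) / 583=-20.80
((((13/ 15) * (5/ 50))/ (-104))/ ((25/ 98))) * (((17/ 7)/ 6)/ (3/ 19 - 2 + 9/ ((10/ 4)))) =-2261/ 3006000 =-0.00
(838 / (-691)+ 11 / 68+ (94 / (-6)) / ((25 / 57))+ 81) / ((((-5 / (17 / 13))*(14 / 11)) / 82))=-745.28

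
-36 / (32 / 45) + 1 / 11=-4447 / 88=-50.53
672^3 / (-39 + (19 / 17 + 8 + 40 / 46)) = -7415912448 / 709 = -10459679.05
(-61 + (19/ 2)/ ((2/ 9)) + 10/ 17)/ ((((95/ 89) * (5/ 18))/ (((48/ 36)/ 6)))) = -106889/ 8075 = -13.24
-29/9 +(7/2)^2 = 325/36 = 9.03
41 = 41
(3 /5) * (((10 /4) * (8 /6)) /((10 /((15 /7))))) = 3 /7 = 0.43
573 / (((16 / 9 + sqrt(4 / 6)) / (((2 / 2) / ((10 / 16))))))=330048 / 505 - 61884 * sqrt(6) / 505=353.39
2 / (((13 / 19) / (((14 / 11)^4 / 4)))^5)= 1.62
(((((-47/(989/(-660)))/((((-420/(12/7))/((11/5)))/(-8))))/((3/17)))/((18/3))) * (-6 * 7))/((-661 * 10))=1546864/114402575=0.01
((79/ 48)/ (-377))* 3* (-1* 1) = 79/ 6032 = 0.01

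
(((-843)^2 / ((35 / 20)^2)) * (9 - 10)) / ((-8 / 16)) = 22740768 / 49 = 464097.31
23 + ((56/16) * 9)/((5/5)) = 109/2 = 54.50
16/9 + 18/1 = 19.78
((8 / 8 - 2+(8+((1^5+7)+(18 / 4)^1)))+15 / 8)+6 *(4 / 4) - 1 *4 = 187 / 8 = 23.38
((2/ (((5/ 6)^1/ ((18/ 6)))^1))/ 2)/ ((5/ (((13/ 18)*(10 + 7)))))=221/ 25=8.84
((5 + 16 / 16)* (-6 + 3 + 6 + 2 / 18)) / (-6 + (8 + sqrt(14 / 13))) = 728 / 57- 28* sqrt(182) / 57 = 6.14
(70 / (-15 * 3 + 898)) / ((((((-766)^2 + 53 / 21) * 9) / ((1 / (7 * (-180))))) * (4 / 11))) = -77 / 2270290774392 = -0.00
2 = 2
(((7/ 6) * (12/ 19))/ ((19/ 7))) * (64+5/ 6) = 19061/ 1083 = 17.60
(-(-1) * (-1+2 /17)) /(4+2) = -5 /34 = -0.15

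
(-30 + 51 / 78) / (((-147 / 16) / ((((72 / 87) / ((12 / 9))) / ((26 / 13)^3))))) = 654 / 2639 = 0.25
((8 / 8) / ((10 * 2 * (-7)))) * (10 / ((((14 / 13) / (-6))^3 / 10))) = 296595 / 2401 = 123.53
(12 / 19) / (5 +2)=12 / 133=0.09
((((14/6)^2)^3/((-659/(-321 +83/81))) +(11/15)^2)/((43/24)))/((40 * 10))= 0.11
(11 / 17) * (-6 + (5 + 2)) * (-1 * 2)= -1.29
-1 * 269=-269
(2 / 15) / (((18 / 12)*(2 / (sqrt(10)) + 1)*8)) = 1 / 54 - sqrt(10) / 270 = 0.01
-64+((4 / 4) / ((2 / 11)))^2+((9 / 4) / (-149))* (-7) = -5013 / 149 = -33.64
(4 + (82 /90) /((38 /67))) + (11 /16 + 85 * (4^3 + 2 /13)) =5459.37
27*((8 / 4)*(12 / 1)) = 648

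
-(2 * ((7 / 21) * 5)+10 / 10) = -13 / 3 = -4.33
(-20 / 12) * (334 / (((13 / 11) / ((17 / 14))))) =-156145 / 273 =-571.96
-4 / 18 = -2 / 9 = -0.22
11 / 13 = 0.85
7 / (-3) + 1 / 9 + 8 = 52 / 9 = 5.78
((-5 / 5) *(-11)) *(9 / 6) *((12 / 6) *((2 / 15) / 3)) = 22 / 15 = 1.47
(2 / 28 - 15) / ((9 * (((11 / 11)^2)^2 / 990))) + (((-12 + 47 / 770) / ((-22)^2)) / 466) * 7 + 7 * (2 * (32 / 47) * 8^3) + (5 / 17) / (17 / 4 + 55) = 3238.20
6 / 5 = 1.20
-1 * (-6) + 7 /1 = 13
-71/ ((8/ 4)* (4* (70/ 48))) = -213/ 35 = -6.09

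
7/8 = 0.88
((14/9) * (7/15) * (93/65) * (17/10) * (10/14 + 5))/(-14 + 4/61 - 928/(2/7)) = -900116/291005325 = -0.00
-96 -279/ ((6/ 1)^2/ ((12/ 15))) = -511/ 5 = -102.20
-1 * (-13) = 13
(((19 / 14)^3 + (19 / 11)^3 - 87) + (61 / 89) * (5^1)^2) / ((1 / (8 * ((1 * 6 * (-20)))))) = 2426662767240 / 40631437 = 59723.77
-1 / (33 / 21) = -7 / 11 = -0.64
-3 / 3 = -1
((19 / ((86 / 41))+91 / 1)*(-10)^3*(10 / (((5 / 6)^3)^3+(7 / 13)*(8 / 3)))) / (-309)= 1878902438400000 / 945625235693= 1986.94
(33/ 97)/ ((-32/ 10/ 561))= -92565/ 1552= -59.64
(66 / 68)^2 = 1089 / 1156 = 0.94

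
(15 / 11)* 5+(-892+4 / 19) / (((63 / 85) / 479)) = -2529511595 / 4389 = -576329.82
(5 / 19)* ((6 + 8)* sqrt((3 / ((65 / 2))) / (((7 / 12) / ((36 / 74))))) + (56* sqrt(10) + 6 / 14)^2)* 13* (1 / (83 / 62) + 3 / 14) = 40212* sqrt(16835) / 408443 + 1742520* sqrt(10) / 11039 + 111568400645 / 1081822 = 103642.03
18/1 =18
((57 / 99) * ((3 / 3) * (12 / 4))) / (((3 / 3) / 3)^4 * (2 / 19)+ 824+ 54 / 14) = 204687 / 98103709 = 0.00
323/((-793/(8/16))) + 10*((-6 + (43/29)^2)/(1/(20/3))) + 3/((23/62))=-22598501659/92033994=-245.55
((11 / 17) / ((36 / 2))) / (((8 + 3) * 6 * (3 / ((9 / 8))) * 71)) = 1 / 347616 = 0.00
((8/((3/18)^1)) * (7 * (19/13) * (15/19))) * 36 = 181440/13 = 13956.92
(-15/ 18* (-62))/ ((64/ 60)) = 775/ 16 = 48.44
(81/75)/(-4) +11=1073/100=10.73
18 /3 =6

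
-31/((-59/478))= 14818/59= 251.15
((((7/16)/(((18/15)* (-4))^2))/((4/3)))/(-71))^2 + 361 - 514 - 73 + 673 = 340240984209313/761165512704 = 447.00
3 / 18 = 1 / 6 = 0.17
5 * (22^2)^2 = 1171280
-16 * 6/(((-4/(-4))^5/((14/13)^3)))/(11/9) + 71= -654959/24167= -27.10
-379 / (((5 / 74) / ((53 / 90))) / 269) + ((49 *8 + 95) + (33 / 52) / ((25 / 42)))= -5195218499 / 5850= -888071.54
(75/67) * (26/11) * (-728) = -1419600/737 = -1926.19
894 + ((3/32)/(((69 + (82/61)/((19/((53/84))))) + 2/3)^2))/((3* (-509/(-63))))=41919605921235630855/46889939467466728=894.00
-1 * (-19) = 19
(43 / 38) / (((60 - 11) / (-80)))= -1720 / 931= -1.85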